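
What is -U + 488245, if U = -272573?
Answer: 760818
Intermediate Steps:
-U + 488245 = -1*(-272573) + 488245 = 272573 + 488245 = 760818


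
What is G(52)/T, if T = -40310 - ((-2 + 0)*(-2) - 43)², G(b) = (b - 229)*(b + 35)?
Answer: 261/709 ≈ 0.36812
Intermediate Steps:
G(b) = (-229 + b)*(35 + b)
T = -41831 (T = -40310 - (-2*(-2) - 43)² = -40310 - (4 - 43)² = -40310 - 1*(-39)² = -40310 - 1*1521 = -40310 - 1521 = -41831)
G(52)/T = (-8015 + 52² - 194*52)/(-41831) = (-8015 + 2704 - 10088)*(-1/41831) = -15399*(-1/41831) = 261/709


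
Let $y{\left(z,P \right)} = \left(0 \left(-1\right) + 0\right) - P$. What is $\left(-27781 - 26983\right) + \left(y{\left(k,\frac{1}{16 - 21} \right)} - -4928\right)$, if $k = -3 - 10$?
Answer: $- \frac{249179}{5} \approx -49836.0$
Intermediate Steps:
$k = -13$ ($k = -3 - 10 = -13$)
$y{\left(z,P \right)} = - P$ ($y{\left(z,P \right)} = \left(0 + 0\right) - P = 0 - P = - P$)
$\left(-27781 - 26983\right) + \left(y{\left(k,\frac{1}{16 - 21} \right)} - -4928\right) = \left(-27781 - 26983\right) - \left(-4928 + \frac{1}{16 - 21}\right) = -54764 + \left(- \frac{1}{16 - 21} + 4928\right) = -54764 + \left(- \frac{1}{-5} + 4928\right) = -54764 + \left(\left(-1\right) \left(- \frac{1}{5}\right) + 4928\right) = -54764 + \left(\frac{1}{5} + 4928\right) = -54764 + \frac{24641}{5} = - \frac{249179}{5}$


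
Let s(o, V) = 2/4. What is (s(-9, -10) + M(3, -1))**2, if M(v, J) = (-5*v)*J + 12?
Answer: 3025/4 ≈ 756.25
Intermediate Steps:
s(o, V) = 1/2 (s(o, V) = 2*(1/4) = 1/2)
M(v, J) = 12 - 5*J*v (M(v, J) = -5*J*v + 12 = 12 - 5*J*v)
(s(-9, -10) + M(3, -1))**2 = (1/2 + (12 - 5*(-1)*3))**2 = (1/2 + (12 + 15))**2 = (1/2 + 27)**2 = (55/2)**2 = 3025/4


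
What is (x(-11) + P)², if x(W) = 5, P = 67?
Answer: 5184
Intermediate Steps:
(x(-11) + P)² = (5 + 67)² = 72² = 5184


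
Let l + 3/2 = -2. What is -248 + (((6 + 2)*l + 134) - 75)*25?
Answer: 527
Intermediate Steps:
l = -7/2 (l = -3/2 - 2 = -7/2 ≈ -3.5000)
-248 + (((6 + 2)*l + 134) - 75)*25 = -248 + (((6 + 2)*(-7/2) + 134) - 75)*25 = -248 + ((8*(-7/2) + 134) - 75)*25 = -248 + ((-28 + 134) - 75)*25 = -248 + (106 - 75)*25 = -248 + 31*25 = -248 + 775 = 527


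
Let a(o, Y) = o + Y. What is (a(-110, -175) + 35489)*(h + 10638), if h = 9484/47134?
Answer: 8826012019552/23567 ≈ 3.7451e+8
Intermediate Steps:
a(o, Y) = Y + o
h = 4742/23567 (h = 9484*(1/47134) = 4742/23567 ≈ 0.20121)
(a(-110, -175) + 35489)*(h + 10638) = ((-175 - 110) + 35489)*(4742/23567 + 10638) = (-285 + 35489)*(250710488/23567) = 35204*(250710488/23567) = 8826012019552/23567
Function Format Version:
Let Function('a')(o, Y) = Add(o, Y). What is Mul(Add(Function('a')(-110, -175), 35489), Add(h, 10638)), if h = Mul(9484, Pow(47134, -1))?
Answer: Rational(8826012019552, 23567) ≈ 3.7451e+8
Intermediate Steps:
Function('a')(o, Y) = Add(Y, o)
h = Rational(4742, 23567) (h = Mul(9484, Rational(1, 47134)) = Rational(4742, 23567) ≈ 0.20121)
Mul(Add(Function('a')(-110, -175), 35489), Add(h, 10638)) = Mul(Add(Add(-175, -110), 35489), Add(Rational(4742, 23567), 10638)) = Mul(Add(-285, 35489), Rational(250710488, 23567)) = Mul(35204, Rational(250710488, 23567)) = Rational(8826012019552, 23567)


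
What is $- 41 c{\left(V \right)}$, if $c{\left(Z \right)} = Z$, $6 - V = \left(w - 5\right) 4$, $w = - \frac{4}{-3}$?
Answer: $- \frac{2542}{3} \approx -847.33$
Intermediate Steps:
$w = \frac{4}{3}$ ($w = \left(-4\right) \left(- \frac{1}{3}\right) = \frac{4}{3} \approx 1.3333$)
$V = \frac{62}{3}$ ($V = 6 - \left(\frac{4}{3} - 5\right) 4 = 6 - \left(- \frac{11}{3}\right) 4 = 6 - - \frac{44}{3} = 6 + \frac{44}{3} = \frac{62}{3} \approx 20.667$)
$- 41 c{\left(V \right)} = \left(-41\right) \frac{62}{3} = - \frac{2542}{3}$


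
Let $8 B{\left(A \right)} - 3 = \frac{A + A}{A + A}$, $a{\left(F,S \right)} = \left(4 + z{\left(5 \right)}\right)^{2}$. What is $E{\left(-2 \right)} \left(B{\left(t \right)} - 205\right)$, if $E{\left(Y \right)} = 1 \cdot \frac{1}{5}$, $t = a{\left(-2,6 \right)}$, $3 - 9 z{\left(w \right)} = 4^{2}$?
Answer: $- \frac{409}{10} \approx -40.9$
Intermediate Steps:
$z{\left(w \right)} = - \frac{13}{9}$ ($z{\left(w \right)} = \frac{1}{3} - \frac{4^{2}}{9} = \frac{1}{3} - \frac{16}{9} = - \frac{13}{9}$)
$a{\left(F,S \right)} = \frac{529}{81}$ ($a{\left(F,S \right)} = \left(4 - \frac{13}{9}\right)^{2} = \left(\frac{23}{9}\right)^{2} = \frac{529}{81}$)
$t = \frac{529}{81} \approx 6.5309$
$B{\left(A \right)} = \frac{1}{2}$ ($B{\left(A \right)} = \frac{3}{8} + \frac{\left(A + A\right) \frac{1}{A + A}}{8} = \frac{3}{8} + \frac{2 A \frac{1}{2 A}}{8} = \frac{3}{8} + \frac{1}{8} \cdot 1 = \frac{3}{8} + \frac{1}{8} = \frac{1}{2}$)
$E{\left(Y \right)} = \frac{1}{5}$ ($E{\left(Y \right)} = 1 \cdot \frac{1}{5} = \frac{1}{5}$)
$E{\left(-2 \right)} \left(B{\left(t \right)} - 205\right) = \frac{\frac{1}{2} - 205}{5} = \frac{1}{5} \left(- \frac{409}{2}\right) = - \frac{409}{10}$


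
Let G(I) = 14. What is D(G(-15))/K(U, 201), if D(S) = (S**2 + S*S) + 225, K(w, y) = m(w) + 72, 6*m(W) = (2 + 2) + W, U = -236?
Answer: 1851/100 ≈ 18.510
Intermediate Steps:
m(W) = 2/3 + W/6 (m(W) = ((2 + 2) + W)/6 = (4 + W)/6 = 2/3 + W/6)
K(w, y) = 218/3 + w/6 (K(w, y) = (2/3 + w/6) + 72 = 218/3 + w/6)
D(S) = 225 + 2*S**2 (D(S) = (S**2 + S**2) + 225 = 2*S**2 + 225 = 225 + 2*S**2)
D(G(-15))/K(U, 201) = (225 + 2*14**2)/(218/3 + (1/6)*(-236)) = (225 + 2*196)/(218/3 - 118/3) = (225 + 392)/(100/3) = 617*(3/100) = 1851/100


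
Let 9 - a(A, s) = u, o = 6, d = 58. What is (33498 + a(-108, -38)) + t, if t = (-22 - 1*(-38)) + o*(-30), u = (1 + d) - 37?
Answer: 33321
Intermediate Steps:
u = 22 (u = (1 + 58) - 37 = 59 - 37 = 22)
t = -164 (t = (-22 - 1*(-38)) + 6*(-30) = (-22 + 38) - 180 = 16 - 180 = -164)
a(A, s) = -13 (a(A, s) = 9 - 1*22 = 9 - 22 = -13)
(33498 + a(-108, -38)) + t = (33498 - 13) - 164 = 33485 - 164 = 33321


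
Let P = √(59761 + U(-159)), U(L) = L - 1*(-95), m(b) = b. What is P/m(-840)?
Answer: -3*√737/280 ≈ -0.29087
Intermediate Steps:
U(L) = 95 + L (U(L) = L + 95 = 95 + L)
P = 9*√737 (P = √(59761 + (95 - 159)) = √(59761 - 64) = √59697 = 9*√737 ≈ 244.33)
P/m(-840) = (9*√737)/(-840) = (9*√737)*(-1/840) = -3*√737/280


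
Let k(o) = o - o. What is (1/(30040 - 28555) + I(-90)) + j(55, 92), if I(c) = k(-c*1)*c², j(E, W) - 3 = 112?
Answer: 170776/1485 ≈ 115.00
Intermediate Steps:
k(o) = 0
j(E, W) = 115 (j(E, W) = 3 + 112 = 115)
I(c) = 0 (I(c) = 0*c² = 0)
(1/(30040 - 28555) + I(-90)) + j(55, 92) = (1/(30040 - 28555) + 0) + 115 = (1/1485 + 0) + 115 = 1/1485 + 115 = 170776/1485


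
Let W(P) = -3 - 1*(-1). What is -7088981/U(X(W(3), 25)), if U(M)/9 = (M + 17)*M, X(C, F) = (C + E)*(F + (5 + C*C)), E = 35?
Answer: -7088981/11501622 ≈ -0.61635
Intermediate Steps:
W(P) = -2 (W(P) = -3 + 1 = -2)
X(C, F) = (35 + C)*(5 + F + C**2) (X(C, F) = (C + 35)*(F + (5 + C*C)) = (35 + C)*(F + (5 + C**2)) = (35 + C)*(5 + F + C**2))
U(M) = 9*M*(17 + M) (U(M) = 9*((M + 17)*M) = 9*((17 + M)*M) = 9*(M*(17 + M)) = 9*M*(17 + M))
-7088981/U(X(W(3), 25)) = -7088981*1/(9*(17 + (175 + (-2)**3 + 5*(-2) + 35*25 + 35*(-2)**2 - 2*25))*(175 + (-2)**3 + 5*(-2) + 35*25 + 35*(-2)**2 - 2*25)) = -7088981*1/(9*(17 + (175 - 8 - 10 + 875 + 35*4 - 50))*(175 - 8 - 10 + 875 + 35*4 - 50)) = -7088981*1/(9*(17 + (175 - 8 - 10 + 875 + 140 - 50))*(175 - 8 - 10 + 875 + 140 - 50)) = -7088981*1/(10098*(17 + 1122)) = -7088981/(9*1122*1139) = -7088981/11501622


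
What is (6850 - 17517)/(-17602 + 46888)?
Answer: -10667/29286 ≈ -0.36424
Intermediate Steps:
(6850 - 17517)/(-17602 + 46888) = -10667/29286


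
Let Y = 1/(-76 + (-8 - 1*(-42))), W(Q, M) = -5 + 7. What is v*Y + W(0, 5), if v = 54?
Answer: 5/7 ≈ 0.71429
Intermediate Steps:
W(Q, M) = 2
Y = -1/42 (Y = 1/(-76 + (-8 + 42)) = 1/(-76 + 34) = 1/(-42) = -1/42 ≈ -0.023810)
v*Y + W(0, 5) = 54*(-1/42) + 2 = -9/7 + 2 = 5/7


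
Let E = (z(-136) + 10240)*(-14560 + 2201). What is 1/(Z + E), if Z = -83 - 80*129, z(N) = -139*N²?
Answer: 1/31647730333 ≈ 3.1598e-11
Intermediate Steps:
E = 31647740736 (E = (-139*(-136)² + 10240)*(-14560 + 2201) = (-139*18496 + 10240)*(-12359) = (-2570944 + 10240)*(-12359) = -2560704*(-12359) = 31647740736)
Z = -10403 (Z = -83 - 10320 = -10403)
1/(Z + E) = 1/(-10403 + 31647740736) = 1/31647730333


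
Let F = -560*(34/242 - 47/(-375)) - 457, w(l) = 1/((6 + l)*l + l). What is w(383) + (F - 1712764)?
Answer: -51611754755199/30122950 ≈ -1.7134e+6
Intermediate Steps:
w(l) = 1/(l + l*(6 + l)) (w(l) = 1/(l*(6 + l) + l) = 1/(l + l*(6 + l)))
F = -5498219/9075 (F = -560*(34*(1/242) - 47*(-1/375)) - 457 = -560*(17/121 + 47/375) - 457 = -560*12062/45375 - 457 = -1350944/9075 - 457 = -5498219/9075 ≈ -605.86)
w(383) + (F - 1712764) = 1/(383*(7 + 383)) + (-5498219/9075 - 1712764) = (1/383)/390 - 15548831519/9075 = (1/383)*(1/390) - 15548831519/9075 = 1/149370 - 15548831519/9075 = -51611754755199/30122950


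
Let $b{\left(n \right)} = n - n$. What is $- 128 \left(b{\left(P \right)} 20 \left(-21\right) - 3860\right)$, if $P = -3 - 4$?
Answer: $494080$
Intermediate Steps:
$P = -7$ ($P = -3 - 4 = -7$)
$b{\left(n \right)} = 0$
$- 128 \left(b{\left(P \right)} 20 \left(-21\right) - 3860\right) = - 128 \left(0 \cdot 20 \left(-21\right) - 3860\right) = - 128 \left(0 \left(-21\right) - 3860\right) = - 128 \left(0 - 3860\right) = \left(-128\right) \left(-3860\right) = 494080$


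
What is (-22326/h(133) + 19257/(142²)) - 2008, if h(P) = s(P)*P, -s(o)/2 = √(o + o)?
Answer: -40470055/20164 + 11163*√266/35378 ≈ -2001.9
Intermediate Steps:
s(o) = -2*√2*√o (s(o) = -2*√(o + o) = -2*√2*√o)
h(P) = -2*√2*P^(3/2) (h(P) = (-2*√2*√P)*P = -2*√2*P^(3/2))
(-22326/h(133) + 19257/(142²)) - 2008 = (-22326*(-√266/70756) + 19257/(142²)) - 2008 = (-22326*(-√266/70756) + 19257/20164) - 2008 = (-22326*(-√266/70756) + 19257*(1/20164)) - 2008 = (-(-11163)*√266/35378 + 19257/20164) - 2008 = (11163*√266/35378 + 19257/20164) - 2008 = (19257/20164 + 11163*√266/35378) - 2008 = -40470055/20164 + 11163*√266/35378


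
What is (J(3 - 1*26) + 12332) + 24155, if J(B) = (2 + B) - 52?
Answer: 36414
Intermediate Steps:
J(B) = -50 + B
(J(3 - 1*26) + 12332) + 24155 = ((-50 + (3 - 1*26)) + 12332) + 24155 = ((-50 + (3 - 26)) + 12332) + 24155 = ((-50 - 23) + 12332) + 24155 = (-73 + 12332) + 24155 = 12259 + 24155 = 36414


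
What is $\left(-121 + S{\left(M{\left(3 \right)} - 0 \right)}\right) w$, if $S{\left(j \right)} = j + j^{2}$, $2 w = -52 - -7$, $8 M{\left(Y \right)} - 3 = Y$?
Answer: $\frac{86175}{32} \approx 2693.0$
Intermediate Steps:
$M{\left(Y \right)} = \frac{3}{8} + \frac{Y}{8}$
$w = - \frac{45}{2}$ ($w = \frac{-52 - -7}{2} = \frac{-52 + 7}{2} = \frac{1}{2} \left(-45\right) = - \frac{45}{2} \approx -22.5$)
$\left(-121 + S{\left(M{\left(3 \right)} - 0 \right)}\right) w = \left(-121 + \left(\left(\frac{3}{8} + \frac{1}{8} \cdot 3\right) - 0\right) \left(1 + \left(\left(\frac{3}{8} + \frac{1}{8} \cdot 3\right) - 0\right)\right)\right) \left(- \frac{45}{2}\right) = \left(-121 + \left(\left(\frac{3}{8} + \frac{3}{8}\right) + 0\right) \left(1 + \left(\left(\frac{3}{8} + \frac{3}{8}\right) + 0\right)\right)\right) \left(- \frac{45}{2}\right) = \left(-121 + \left(\frac{3}{4} + 0\right) \left(1 + \left(\frac{3}{4} + 0\right)\right)\right) \left(- \frac{45}{2}\right) = \left(-121 + \frac{3 \left(1 + \frac{3}{4}\right)}{4}\right) \left(- \frac{45}{2}\right) = \left(-121 + \frac{3}{4} \cdot \frac{7}{4}\right) \left(- \frac{45}{2}\right) = \left(-121 + \frac{21}{16}\right) \left(- \frac{45}{2}\right) = \left(- \frac{1915}{16}\right) \left(- \frac{45}{2}\right) = \frac{86175}{32}$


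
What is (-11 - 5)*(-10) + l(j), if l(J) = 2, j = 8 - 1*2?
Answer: 162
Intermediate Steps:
j = 6 (j = 8 - 2 = 6)
(-11 - 5)*(-10) + l(j) = (-11 - 5)*(-10) + 2 = -16*(-10) + 2 = 160 + 2 = 162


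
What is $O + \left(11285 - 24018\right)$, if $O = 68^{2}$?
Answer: $-8109$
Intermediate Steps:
$O = 4624$
$O + \left(11285 - 24018\right) = 4624 + \left(11285 - 24018\right) = 4624 - 12733 = -8109$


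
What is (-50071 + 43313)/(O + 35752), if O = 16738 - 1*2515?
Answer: -6758/49975 ≈ -0.13523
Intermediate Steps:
O = 14223 (O = 16738 - 2515 = 14223)
(-50071 + 43313)/(O + 35752) = (-50071 + 43313)/(14223 + 35752) = -6758/49975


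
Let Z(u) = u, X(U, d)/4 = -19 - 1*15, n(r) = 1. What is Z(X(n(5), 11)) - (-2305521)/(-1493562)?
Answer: -68476651/497854 ≈ -137.54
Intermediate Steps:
X(U, d) = -136 (X(U, d) = 4*(-19 - 1*15) = 4*(-19 - 15) = 4*(-34) = -136)
Z(X(n(5), 11)) - (-2305521)/(-1493562) = -136 - (-2305521)/(-1493562) = -136 - (-2305521)*(-1)/1493562 = -136 - 1*768507/497854 = -136 - 768507/497854 = -68476651/497854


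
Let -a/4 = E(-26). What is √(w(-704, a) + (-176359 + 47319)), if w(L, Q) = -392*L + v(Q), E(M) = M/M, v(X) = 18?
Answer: √146946 ≈ 383.34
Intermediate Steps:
E(M) = 1
a = -4 (a = -4*1 = -4)
w(L, Q) = 18 - 392*L (w(L, Q) = -392*L + 18 = 18 - 392*L)
√(w(-704, a) + (-176359 + 47319)) = √((18 - 392*(-704)) + (-176359 + 47319)) = √((18 + 275968) - 129040) = √(275986 - 129040) = √146946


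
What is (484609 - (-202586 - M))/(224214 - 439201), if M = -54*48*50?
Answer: -557595/214987 ≈ -2.5936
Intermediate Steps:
M = -129600 (M = -2592*50 = -129600)
(484609 - (-202586 - M))/(224214 - 439201) = (484609 - (-202586 - 1*(-129600)))/(224214 - 439201) = (484609 - (-202586 + 129600))/(-214987) = (484609 - 1*(-72986))*(-1/214987) = (484609 + 72986)*(-1/214987) = 557595*(-1/214987) = -557595/214987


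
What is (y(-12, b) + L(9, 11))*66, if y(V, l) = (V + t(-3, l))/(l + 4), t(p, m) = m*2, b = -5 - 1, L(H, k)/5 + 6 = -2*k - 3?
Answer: -9438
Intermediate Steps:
L(H, k) = -45 - 10*k (L(H, k) = -30 + 5*(-2*k - 3) = -30 + 5*(-3 - 2*k) = -30 + (-15 - 10*k) = -45 - 10*k)
b = -6
t(p, m) = 2*m
y(V, l) = (V + 2*l)/(4 + l) (y(V, l) = (V + 2*l)/(l + 4) = (V + 2*l)/(4 + l))
(y(-12, b) + L(9, 11))*66 = ((-12 + 2*(-6))/(4 - 6) + (-45 - 10*11))*66 = ((-12 - 12)/(-2) + (-45 - 110))*66 = (-1/2*(-24) - 155)*66 = (12 - 155)*66 = -143*66 = -9438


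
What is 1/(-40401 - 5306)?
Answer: -1/45707 ≈ -2.1878e-5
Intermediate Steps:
1/(-40401 - 5306) = 1/(-45707) = -1/45707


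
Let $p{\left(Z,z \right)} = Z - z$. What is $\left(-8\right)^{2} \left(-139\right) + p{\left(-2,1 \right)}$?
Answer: $-8899$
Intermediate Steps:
$\left(-8\right)^{2} \left(-139\right) + p{\left(-2,1 \right)} = \left(-8\right)^{2} \left(-139\right) - 3 = 64 \left(-139\right) - 3 = -8896 - 3 = -8899$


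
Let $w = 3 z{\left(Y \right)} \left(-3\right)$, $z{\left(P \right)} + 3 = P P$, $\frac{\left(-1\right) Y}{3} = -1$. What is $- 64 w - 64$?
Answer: $3392$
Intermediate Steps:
$Y = 3$ ($Y = \left(-3\right) \left(-1\right) = 3$)
$z{\left(P \right)} = -3 + P^{2}$ ($z{\left(P \right)} = -3 + P P = -3 + P^{2}$)
$w = -54$ ($w = 3 \left(-3 + 3^{2}\right) \left(-3\right) = 3 \left(-3 + 9\right) \left(-3\right) = 3 \cdot 6 \left(-3\right) = 18 \left(-3\right) = -54$)
$- 64 w - 64 = \left(-64\right) \left(-54\right) - 64 = 3456 - 64 = 3392$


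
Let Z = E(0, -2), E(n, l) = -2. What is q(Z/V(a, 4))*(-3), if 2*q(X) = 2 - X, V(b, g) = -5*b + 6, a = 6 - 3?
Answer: -8/3 ≈ -2.6667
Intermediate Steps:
a = 3
Z = -2
V(b, g) = 6 - 5*b
q(X) = 1 - X/2 (q(X) = (2 - X)/2 = 1 - X/2)
q(Z/V(a, 4))*(-3) = (1 - (-1)/(6 - 5*3))*(-3) = (1 - (-1)/(6 - 15))*(-3) = (1 - (-1)/(-9))*(-3) = (1 - (-1)*(-1)/9)*(-3) = (1 - ½*2/9)*(-3) = (1 - ⅑)*(-3) = (8/9)*(-3) = -8/3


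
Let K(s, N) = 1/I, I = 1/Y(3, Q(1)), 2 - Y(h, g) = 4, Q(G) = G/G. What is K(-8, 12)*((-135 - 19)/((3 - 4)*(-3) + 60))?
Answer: 44/9 ≈ 4.8889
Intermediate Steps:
Q(G) = 1
Y(h, g) = -2 (Y(h, g) = 2 - 1*4 = 2 - 4 = -2)
I = -½ (I = 1/(-2) = -½ ≈ -0.50000)
K(s, N) = -2 (K(s, N) = 1/(-½) = -2)
K(-8, 12)*((-135 - 19)/((3 - 4)*(-3) + 60)) = -2*(-135 - 19)/((3 - 4)*(-3) + 60) = -(-308)/(-1*(-3) + 60) = -(-308)/(3 + 60) = -(-308)/63 = -2*(-22/9) = 44/9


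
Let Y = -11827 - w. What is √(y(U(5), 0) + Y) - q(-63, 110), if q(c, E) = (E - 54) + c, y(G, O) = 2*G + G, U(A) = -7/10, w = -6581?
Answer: 7 + I*√524810/10 ≈ 7.0 + 72.444*I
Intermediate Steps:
U(A) = -7/10 (U(A) = -7*⅒ = -7/10)
Y = -5246 (Y = -11827 - 1*(-6581) = -11827 + 6581 = -5246)
y(G, O) = 3*G
q(c, E) = -54 + E + c (q(c, E) = (-54 + E) + c = -54 + E + c)
√(y(U(5), 0) + Y) - q(-63, 110) = √(3*(-7/10) - 5246) - (-54 + 110 - 63) = √(-21/10 - 5246) - 1*(-7) = √(-52481/10) + 7 = I*√524810/10 + 7 = 7 + I*√524810/10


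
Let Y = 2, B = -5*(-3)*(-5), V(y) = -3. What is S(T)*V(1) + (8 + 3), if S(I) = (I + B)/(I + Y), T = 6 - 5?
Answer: 85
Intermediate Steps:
B = -75 (B = 15*(-5) = -75)
T = 1
S(I) = (-75 + I)/(2 + I) (S(I) = (I - 75)/(I + 2) = (-75 + I)/(2 + I))
S(T)*V(1) + (8 + 3) = ((-75 + 1)/(2 + 1))*(-3) + (8 + 3) = (-74/3)*(-3) + 11 = ((1/3)*(-74))*(-3) + 11 = -74/3*(-3) + 11 = 74 + 11 = 85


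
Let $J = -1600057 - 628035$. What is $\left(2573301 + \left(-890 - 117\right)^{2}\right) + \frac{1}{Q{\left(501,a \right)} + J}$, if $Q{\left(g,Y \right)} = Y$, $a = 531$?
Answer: $\frac{7991040953349}{2227561} \approx 3.5873 \cdot 10^{6}$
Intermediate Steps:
$J = -2228092$
$\left(2573301 + \left(-890 - 117\right)^{2}\right) + \frac{1}{Q{\left(501,a \right)} + J} = \left(2573301 + \left(-890 - 117\right)^{2}\right) + \frac{1}{531 - 2228092} = \left(2573301 + \left(-1007\right)^{2}\right) + \frac{1}{-2227561} = \left(2573301 + 1014049\right) - \frac{1}{2227561} = 3587350 - \frac{1}{2227561} = \frac{7991040953349}{2227561}$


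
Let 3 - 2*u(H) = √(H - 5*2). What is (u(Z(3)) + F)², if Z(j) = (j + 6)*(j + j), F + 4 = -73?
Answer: 22845/4 + 151*√11 ≈ 6212.1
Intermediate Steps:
F = -77 (F = -4 - 73 = -77)
Z(j) = 2*j*(6 + j) (Z(j) = (6 + j)*(2*j) = 2*j*(6 + j))
u(H) = 3/2 - √(-10 + H)/2 (u(H) = 3/2 - √(H - 5*2)/2 = 3/2 - √(H - 10)/2 = 3/2 - √(-10 + H)/2)
(u(Z(3)) + F)² = ((3/2 - √(-10 + 2*3*(6 + 3))/2) - 77)² = ((3/2 - √(-10 + 2*3*9)/2) - 77)² = ((3/2 - √(-10 + 54)/2) - 77)² = ((3/2 - √11) - 77)² = (-151/2 - √11)²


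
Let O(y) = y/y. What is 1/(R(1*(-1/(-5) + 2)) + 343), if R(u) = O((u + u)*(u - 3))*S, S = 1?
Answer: 1/344 ≈ 0.0029070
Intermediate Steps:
O(y) = 1
R(u) = 1 (R(u) = 1*1 = 1)
1/(R(1*(-1/(-5) + 2)) + 343) = 1/(1 + 343) = 1/344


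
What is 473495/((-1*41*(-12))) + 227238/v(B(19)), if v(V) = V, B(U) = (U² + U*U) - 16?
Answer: 223044283/173676 ≈ 1284.3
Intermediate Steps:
B(U) = -16 + 2*U² (B(U) = (U² + U²) - 16 = 2*U² - 16 = -16 + 2*U²)
473495/((-1*41*(-12))) + 227238/v(B(19)) = 473495/((-1*41*(-12))) + 227238/(-16 + 2*19²) = 473495/((-41*(-12))) + 227238/(-16 + 2*361) = 473495/492 + 227238/(-16 + 722) = 473495*(1/492) + 227238/706 = 473495/492 + 227238*(1/706) = 473495/492 + 113619/353 = 223044283/173676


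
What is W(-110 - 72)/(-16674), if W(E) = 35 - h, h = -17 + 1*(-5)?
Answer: -19/5558 ≈ -0.0034185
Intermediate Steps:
h = -22 (h = -17 - 5 = -22)
W(E) = 57 (W(E) = 35 - 1*(-22) = 35 + 22 = 57)
W(-110 - 72)/(-16674) = 57/(-16674) = 57*(-1/16674) = -19/5558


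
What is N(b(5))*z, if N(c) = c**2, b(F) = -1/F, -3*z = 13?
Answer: -13/75 ≈ -0.17333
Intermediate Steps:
z = -13/3 (z = -1/3*13 = -13/3 ≈ -4.3333)
N(b(5))*z = (-1/5)**2*(-13/3) = (1/25)*(-13/3) = -13/75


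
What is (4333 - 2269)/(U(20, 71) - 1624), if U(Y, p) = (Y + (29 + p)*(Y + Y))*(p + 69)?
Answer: 258/70147 ≈ 0.0036780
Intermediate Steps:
U(Y, p) = (69 + p)*(Y + 2*Y*(29 + p)) (U(Y, p) = (Y + (29 + p)*(2*Y))*(69 + p) = (Y + 2*Y*(29 + p))*(69 + p) = (69 + p)*(Y + 2*Y*(29 + p)))
(4333 - 2269)/(U(20, 71) - 1624) = (4333 - 2269)/(20*(4071 + 2*71² + 197*71) - 1624) = 2064/(20*(4071 + 2*5041 + 13987) - 1624) = 2064/(20*(4071 + 10082 + 13987) - 1624) = 2064/(20*28140 - 1624) = 2064/(562800 - 1624) = 2064/561176 = 2064*(1/561176) = 258/70147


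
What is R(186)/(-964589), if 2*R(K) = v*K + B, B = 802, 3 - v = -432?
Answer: -40856/964589 ≈ -0.042356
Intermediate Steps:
v = 435 (v = 3 - 1*(-432) = 3 + 432 = 435)
R(K) = 401 + 435*K/2 (R(K) = (435*K + 802)/2 = (802 + 435*K)/2 = 401 + 435*K/2)
R(186)/(-964589) = (401 + (435/2)*186)/(-964589) = (401 + 40455)*(-1/964589) = 40856*(-1/964589) = -40856/964589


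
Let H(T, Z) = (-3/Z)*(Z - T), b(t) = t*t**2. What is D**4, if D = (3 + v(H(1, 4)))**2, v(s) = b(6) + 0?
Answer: 5291184662917065441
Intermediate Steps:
b(t) = t**3
H(T, Z) = -3*(Z - T)/Z
v(s) = 216 (v(s) = 6**3 + 0 = 216 + 0 = 216)
D = 47961 (D = (3 + 216)**2 = 219**2 = 47961)
D**4 = 47961**4 = 5291184662917065441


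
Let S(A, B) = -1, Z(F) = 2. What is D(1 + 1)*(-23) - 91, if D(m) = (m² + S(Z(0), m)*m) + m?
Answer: -183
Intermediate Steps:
D(m) = m² (D(m) = (m² - m) + m = m²)
D(1 + 1)*(-23) - 91 = (1 + 1)²*(-23) - 91 = 2²*(-23) - 91 = 4*(-23) - 91 = -92 - 91 = -183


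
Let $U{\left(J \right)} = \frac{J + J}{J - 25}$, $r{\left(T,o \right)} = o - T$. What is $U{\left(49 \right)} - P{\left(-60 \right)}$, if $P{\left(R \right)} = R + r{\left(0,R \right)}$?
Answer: $\frac{1489}{12} \approx 124.08$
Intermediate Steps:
$U{\left(J \right)} = \frac{2 J}{-25 + J}$
$P{\left(R \right)} = 2 R$ ($P{\left(R \right)} = R + \left(R - 0\right) = R + \left(R + 0\right) = R + R = 2 R$)
$U{\left(49 \right)} - P{\left(-60 \right)} = 2 \cdot 49 \frac{1}{-25 + 49} - 2 \left(-60\right) = 2 \cdot 49 \cdot \frac{1}{24} - -120 = 2 \cdot 49 \cdot \frac{1}{24} + 120 = \frac{49}{12} + 120 = \frac{1489}{12}$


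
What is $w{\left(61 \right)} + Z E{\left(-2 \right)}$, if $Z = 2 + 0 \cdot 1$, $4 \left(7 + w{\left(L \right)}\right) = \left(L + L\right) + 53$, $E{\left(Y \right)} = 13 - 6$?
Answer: $\frac{203}{4} \approx 50.75$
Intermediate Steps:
$E{\left(Y \right)} = 7$
$w{\left(L \right)} = \frac{25}{4} + \frac{L}{2}$ ($w{\left(L \right)} = -7 + \frac{\left(L + L\right) + 53}{4} = -7 + \frac{2 L + 53}{4} = -7 + \frac{53 + 2 L}{4} = -7 + \left(\frac{53}{4} + \frac{L}{2}\right) = \frac{25}{4} + \frac{L}{2}$)
$Z = 2$ ($Z = 2 + 0 = 2$)
$w{\left(61 \right)} + Z E{\left(-2 \right)} = \left(\frac{25}{4} + \frac{1}{2} \cdot 61\right) + 2 \cdot 7 = \left(\frac{25}{4} + \frac{61}{2}\right) + 14 = \frac{147}{4} + 14 = \frac{203}{4}$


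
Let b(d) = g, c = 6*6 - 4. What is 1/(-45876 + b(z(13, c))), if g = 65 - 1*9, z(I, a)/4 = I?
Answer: -1/45820 ≈ -2.1825e-5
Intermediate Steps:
c = 32 (c = 36 - 4 = 32)
z(I, a) = 4*I
g = 56 (g = 65 - 9 = 56)
b(d) = 56
1/(-45876 + b(z(13, c))) = 1/(-45876 + 56) = 1/(-45820) = -1/45820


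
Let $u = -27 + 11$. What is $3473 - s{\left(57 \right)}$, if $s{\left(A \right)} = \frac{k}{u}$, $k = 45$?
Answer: $\frac{55613}{16} \approx 3475.8$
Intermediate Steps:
$u = -16$
$s{\left(A \right)} = - \frac{45}{16}$ ($s{\left(A \right)} = \frac{45}{-16} = 45 \left(- \frac{1}{16}\right) = - \frac{45}{16}$)
$3473 - s{\left(57 \right)} = 3473 - - \frac{45}{16} = 3473 + \frac{45}{16} = \frac{55613}{16}$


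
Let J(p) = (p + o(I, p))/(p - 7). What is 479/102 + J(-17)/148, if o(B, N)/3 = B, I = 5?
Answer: 47267/10064 ≈ 4.6966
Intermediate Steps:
o(B, N) = 3*B
J(p) = (15 + p)/(-7 + p) (J(p) = (p + 3*5)/(p - 7) = (p + 15)/(-7 + p) = (15 + p)/(-7 + p))
479/102 + J(-17)/148 = 479/102 + ((15 - 17)/(-7 - 17))/148 = 479*(1/102) + (-2/(-24))*(1/148) = 479/102 - 1/24*(-2)*(1/148) = 479/102 + (1/12)*(1/148) = 479/102 + 1/1776 = 47267/10064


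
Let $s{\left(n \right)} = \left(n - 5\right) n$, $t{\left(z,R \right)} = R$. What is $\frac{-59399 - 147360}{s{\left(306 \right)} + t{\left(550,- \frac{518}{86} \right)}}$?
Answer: $- \frac{1270091}{565757} \approx -2.2449$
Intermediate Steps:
$s{\left(n \right)} = n \left(-5 + n\right)$ ($s{\left(n \right)} = \left(-5 + n\right) n = n \left(-5 + n\right)$)
$\frac{-59399 - 147360}{s{\left(306 \right)} + t{\left(550,- \frac{518}{86} \right)}} = \frac{-59399 - 147360}{306 \left(-5 + 306\right) - \frac{518}{86}} = - \frac{206759}{306 \cdot 301 - \frac{259}{43}} = - \frac{206759}{92106 - \frac{259}{43}} = - \frac{206759}{\frac{3960299}{43}} = \left(-206759\right) \frac{43}{3960299} = - \frac{1270091}{565757}$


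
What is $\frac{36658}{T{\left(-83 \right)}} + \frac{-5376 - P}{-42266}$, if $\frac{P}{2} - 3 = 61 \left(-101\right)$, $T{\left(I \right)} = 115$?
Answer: $\frac{774294464}{2430295} \approx 318.6$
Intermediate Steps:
$P = -12316$ ($P = 6 + 2 \cdot 61 \left(-101\right) = 6 + 2 \left(-6161\right) = 6 - 12322 = -12316$)
$\frac{36658}{T{\left(-83 \right)}} + \frac{-5376 - P}{-42266} = \frac{36658}{115} + \frac{-5376 - -12316}{-42266} = 36658 \cdot \frac{1}{115} + \left(-5376 + 12316\right) \left(- \frac{1}{42266}\right) = \frac{36658}{115} + 6940 \left(- \frac{1}{42266}\right) = \frac{36658}{115} - \frac{3470}{21133} = \frac{774294464}{2430295}$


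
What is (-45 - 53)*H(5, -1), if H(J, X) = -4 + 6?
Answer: -196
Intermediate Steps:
H(J, X) = 2
(-45 - 53)*H(5, -1) = (-45 - 53)*2 = -98*2 = -196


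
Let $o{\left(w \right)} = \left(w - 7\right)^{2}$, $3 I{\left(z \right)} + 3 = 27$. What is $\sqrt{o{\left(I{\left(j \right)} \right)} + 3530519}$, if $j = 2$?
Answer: $6 \sqrt{98070} \approx 1879.0$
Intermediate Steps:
$I{\left(z \right)} = 8$ ($I{\left(z \right)} = -1 + \frac{1}{3} \cdot 27 = -1 + 9 = 8$)
$o{\left(w \right)} = \left(-7 + w\right)^{2}$
$\sqrt{o{\left(I{\left(j \right)} \right)} + 3530519} = \sqrt{\left(-7 + 8\right)^{2} + 3530519} = \sqrt{1^{2} + 3530519} = \sqrt{1 + 3530519} = \sqrt{3530520} = 6 \sqrt{98070}$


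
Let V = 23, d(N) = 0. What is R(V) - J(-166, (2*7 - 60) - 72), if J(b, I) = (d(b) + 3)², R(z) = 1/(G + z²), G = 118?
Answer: -5822/647 ≈ -8.9985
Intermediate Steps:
R(z) = 1/(118 + z²)
J(b, I) = 9 (J(b, I) = (0 + 3)² = 3² = 9)
R(V) - J(-166, (2*7 - 60) - 72) = 1/(118 + 23²) - 1*9 = 1/(118 + 529) - 9 = 1/647 - 9 = -5822/647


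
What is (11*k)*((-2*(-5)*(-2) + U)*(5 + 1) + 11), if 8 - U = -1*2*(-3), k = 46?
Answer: -49082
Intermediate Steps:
U = 2 (U = 8 - (-1*2)*(-3) = 8 - (-2)*(-3) = 8 - 1*6 = 8 - 6 = 2)
(11*k)*((-2*(-5)*(-2) + U)*(5 + 1) + 11) = (11*46)*((-2*(-5)*(-2) + 2)*(5 + 1) + 11) = 506*((10*(-2) + 2)*6 + 11) = 506*((-20 + 2)*6 + 11) = 506*(-18*6 + 11) = 506*(-108 + 11) = 506*(-97) = -49082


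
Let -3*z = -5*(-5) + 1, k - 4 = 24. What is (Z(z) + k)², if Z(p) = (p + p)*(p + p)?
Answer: 8737936/81 ≈ 1.0788e+5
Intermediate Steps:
k = 28 (k = 4 + 24 = 28)
z = -26/3 (z = -(-5*(-5) + 1)/3 = -(25 + 1)/3 = -⅓*26 = -26/3 ≈ -8.6667)
Z(p) = 4*p² (Z(p) = (2*p)*(2*p) = 4*p²)
(Z(z) + k)² = (4*(-26/3)² + 28)² = (4*(676/9) + 28)² = (2704/9 + 28)² = (2956/9)² = 8737936/81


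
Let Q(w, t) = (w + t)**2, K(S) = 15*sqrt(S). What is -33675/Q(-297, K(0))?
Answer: -11225/29403 ≈ -0.38176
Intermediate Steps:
Q(w, t) = (t + w)**2
-33675/Q(-297, K(0)) = -33675/(15*sqrt(0) - 297)**2 = -33675/(15*0 - 297)**2 = -33675/(0 - 297)**2 = -33675/((-297)**2) = -33675/88209 = -33675*1/88209 = -11225/29403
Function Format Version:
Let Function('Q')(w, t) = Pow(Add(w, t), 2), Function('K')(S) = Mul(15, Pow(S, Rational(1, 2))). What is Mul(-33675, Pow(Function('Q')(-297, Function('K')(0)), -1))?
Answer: Rational(-11225, 29403) ≈ -0.38176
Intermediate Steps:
Function('Q')(w, t) = Pow(Add(t, w), 2)
Mul(-33675, Pow(Function('Q')(-297, Function('K')(0)), -1)) = Mul(-33675, Pow(Pow(Add(Mul(15, Pow(0, Rational(1, 2))), -297), 2), -1)) = Mul(-33675, Pow(Pow(Add(Mul(15, 0), -297), 2), -1)) = Mul(-33675, Pow(Pow(Add(0, -297), 2), -1)) = Mul(-33675, Pow(Pow(-297, 2), -1)) = Mul(-33675, Pow(88209, -1)) = Mul(-33675, Rational(1, 88209)) = Rational(-11225, 29403)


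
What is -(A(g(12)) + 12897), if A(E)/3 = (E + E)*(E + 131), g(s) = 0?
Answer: -12897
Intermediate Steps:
A(E) = 6*E*(131 + E) (A(E) = 3*((E + E)*(E + 131)) = 3*((2*E)*(131 + E)) = 3*(2*E*(131 + E)) = 6*E*(131 + E))
-(A(g(12)) + 12897) = -(6*0*(131 + 0) + 12897) = -(6*0*131 + 12897) = -(0 + 12897) = -1*12897 = -12897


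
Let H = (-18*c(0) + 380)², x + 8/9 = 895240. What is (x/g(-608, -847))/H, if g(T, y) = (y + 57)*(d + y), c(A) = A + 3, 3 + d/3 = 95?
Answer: 1007144/53932545945 ≈ 1.8674e-5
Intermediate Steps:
x = 8057152/9 (x = -8/9 + 895240 = 8057152/9 ≈ 8.9524e+5)
d = 276 (d = -9 + 3*95 = -9 + 285 = 276)
c(A) = 3 + A
g(T, y) = (57 + y)*(276 + y) (g(T, y) = (y + 57)*(276 + y) = (57 + y)*(276 + y))
H = 106276 (H = (-18*(3 + 0) + 380)² = (-18*3 + 380)² = (-54 + 380)² = 326² = 106276)
(x/g(-608, -847))/H = (8057152/(9*(15732 + (-847)² + 333*(-847))))/106276 = (8057152/(9*(15732 + 717409 - 282051)))*(1/106276) = ((8057152/9)/451090)*(1/106276) = ((8057152/9)*(1/451090))*(1/106276) = (4028576/2029905)*(1/106276) = 1007144/53932545945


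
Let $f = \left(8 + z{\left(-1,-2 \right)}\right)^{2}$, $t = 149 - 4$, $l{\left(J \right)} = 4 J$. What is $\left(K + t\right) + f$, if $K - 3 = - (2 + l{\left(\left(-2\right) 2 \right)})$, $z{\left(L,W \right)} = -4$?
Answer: $178$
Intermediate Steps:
$t = 145$
$f = 16$ ($f = \left(8 - 4\right)^{2} = 4^{2} = 16$)
$K = 17$ ($K = 3 - \left(2 + 4 \left(\left(-2\right) 2\right)\right) = 3 - \left(2 + 4 \left(-4\right)\right) = 3 - \left(2 - 16\right) = 3 - -14 = 3 + 14 = 17$)
$\left(K + t\right) + f = \left(17 + 145\right) + 16 = 162 + 16 = 178$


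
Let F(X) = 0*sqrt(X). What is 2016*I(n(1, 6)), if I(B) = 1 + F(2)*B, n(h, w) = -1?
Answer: 2016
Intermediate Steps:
F(X) = 0
I(B) = 1 (I(B) = 1 + 0*B = 1 + 0 = 1)
2016*I(n(1, 6)) = 2016*1 = 2016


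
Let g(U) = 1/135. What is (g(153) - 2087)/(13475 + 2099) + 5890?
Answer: 6191692178/1051245 ≈ 5889.9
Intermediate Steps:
g(U) = 1/135
(g(153) - 2087)/(13475 + 2099) + 5890 = (1/135 - 2087)/(13475 + 2099) + 5890 = -281744/135/15574 + 5890 = -281744/135*1/15574 + 5890 = -140872/1051245 + 5890 = 6191692178/1051245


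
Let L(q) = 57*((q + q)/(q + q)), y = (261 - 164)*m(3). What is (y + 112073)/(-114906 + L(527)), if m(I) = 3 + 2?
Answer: -112558/114849 ≈ -0.98005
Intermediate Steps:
m(I) = 5
y = 485 (y = (261 - 164)*5 = 97*5 = 485)
L(q) = 57 (L(q) = 57*((2*q)/((2*q))) = 57*((2*q)*(1/(2*q))) = 57*1 = 57)
(y + 112073)/(-114906 + L(527)) = (485 + 112073)/(-114906 + 57) = 112558/(-114849) = 112558*(-1/114849) = -112558/114849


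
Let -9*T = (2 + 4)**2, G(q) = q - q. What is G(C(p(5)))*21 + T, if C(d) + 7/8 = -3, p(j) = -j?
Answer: -4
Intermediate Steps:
C(d) = -31/8 (C(d) = -7/8 - 3 = -31/8)
G(q) = 0
T = -4 (T = -(2 + 4)**2/9 = -1/9*6**2 = -1/9*36 = -4)
G(C(p(5)))*21 + T = 0*21 - 4 = 0 - 4 = -4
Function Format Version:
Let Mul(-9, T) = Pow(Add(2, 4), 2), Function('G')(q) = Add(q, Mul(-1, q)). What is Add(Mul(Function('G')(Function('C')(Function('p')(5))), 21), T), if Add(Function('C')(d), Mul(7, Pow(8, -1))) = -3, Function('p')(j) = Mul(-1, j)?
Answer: -4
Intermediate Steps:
Function('C')(d) = Rational(-31, 8) (Function('C')(d) = Add(Rational(-7, 8), -3) = Rational(-31, 8))
Function('G')(q) = 0
T = -4 (T = Mul(Rational(-1, 9), Pow(Add(2, 4), 2)) = Mul(Rational(-1, 9), Pow(6, 2)) = Mul(Rational(-1, 9), 36) = -4)
Add(Mul(Function('G')(Function('C')(Function('p')(5))), 21), T) = Add(Mul(0, 21), -4) = Add(0, -4) = -4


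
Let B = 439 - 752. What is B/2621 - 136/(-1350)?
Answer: -33047/1769175 ≈ -0.018679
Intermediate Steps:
B = -313
B/2621 - 136/(-1350) = -313/2621 - 136/(-1350) = -313*1/2621 - 136*(-1/1350) = -313/2621 + 68/675 = -33047/1769175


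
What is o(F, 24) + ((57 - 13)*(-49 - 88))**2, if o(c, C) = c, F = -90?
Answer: 36336694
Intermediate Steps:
o(F, 24) + ((57 - 13)*(-49 - 88))**2 = -90 + ((57 - 13)*(-49 - 88))**2 = -90 + (44*(-137))**2 = -90 + (-6028)**2 = -90 + 36336784 = 36336694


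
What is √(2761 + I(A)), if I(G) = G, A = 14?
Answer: 5*√111 ≈ 52.678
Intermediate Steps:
√(2761 + I(A)) = √(2761 + 14) = √2775 = 5*√111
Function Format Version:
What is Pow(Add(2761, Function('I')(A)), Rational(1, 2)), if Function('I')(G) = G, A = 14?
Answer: Mul(5, Pow(111, Rational(1, 2))) ≈ 52.678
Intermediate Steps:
Pow(Add(2761, Function('I')(A)), Rational(1, 2)) = Pow(Add(2761, 14), Rational(1, 2)) = Pow(2775, Rational(1, 2)) = Mul(5, Pow(111, Rational(1, 2)))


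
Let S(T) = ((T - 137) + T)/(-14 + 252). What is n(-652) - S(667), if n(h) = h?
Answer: -22339/34 ≈ -657.03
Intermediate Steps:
S(T) = -137/238 + T/119 (S(T) = ((-137 + T) + T)/238 = (-137 + 2*T)*(1/238) = -137/238 + T/119)
n(-652) - S(667) = -652 - (-137/238 + (1/119)*667) = -652 - (-137/238 + 667/119) = -652 - 1*171/34 = -652 - 171/34 = -22339/34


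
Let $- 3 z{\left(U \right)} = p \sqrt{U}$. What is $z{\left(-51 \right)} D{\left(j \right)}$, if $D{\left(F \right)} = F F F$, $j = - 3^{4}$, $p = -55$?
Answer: $- 9743085 i \sqrt{51} \approx - 6.958 \cdot 10^{7} i$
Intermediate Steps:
$z{\left(U \right)} = \frac{55 \sqrt{U}}{3}$ ($z{\left(U \right)} = - \frac{\left(-55\right) \sqrt{U}}{3} = \frac{55 \sqrt{U}}{3}$)
$j = -81$ ($j = \left(-1\right) 81 = -81$)
$D{\left(F \right)} = F^{3}$ ($D{\left(F \right)} = F^{2} F = F^{3}$)
$z{\left(-51 \right)} D{\left(j \right)} = \frac{55 \sqrt{-51}}{3} \left(-81\right)^{3} = \frac{55 i \sqrt{51}}{3} \left(-531441\right) = - 9743085 i \sqrt{51}$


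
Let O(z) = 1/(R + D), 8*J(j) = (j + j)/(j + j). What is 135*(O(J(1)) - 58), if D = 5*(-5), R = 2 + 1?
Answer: -172395/22 ≈ -7836.1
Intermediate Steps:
R = 3
J(j) = 1/8 (J(j) = ((j + j)/(j + j))/8 = ((2*j)/((2*j)))/8 = ((2*j)*(1/(2*j)))/8 = (1/8)*1 = 1/8)
D = -25
O(z) = -1/22 (O(z) = 1/(3 - 25) = 1/(-22) = -1/22)
135*(O(J(1)) - 58) = 135*(-1/22 - 58) = 135*(-1277/22) = -172395/22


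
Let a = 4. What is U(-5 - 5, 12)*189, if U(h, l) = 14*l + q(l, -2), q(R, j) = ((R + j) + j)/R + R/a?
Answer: 32445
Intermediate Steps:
q(R, j) = R/4 + (R + 2*j)/R (q(R, j) = ((R + j) + j)/R + R/4 = (R + 2*j)/R + R*(¼) = (R + 2*j)/R + R/4 = R/4 + (R + 2*j)/R)
U(h, l) = 1 - 4/l + 57*l/4 (U(h, l) = 14*l + (1 + l/4 + 2*(-2)/l) = 14*l + (1 + l/4 - 4/l) = 14*l + (1 - 4/l + l/4) = 1 - 4/l + 57*l/4)
U(-5 - 5, 12)*189 = (1 - 4/12 + (57/4)*12)*189 = (1 - 4*1/12 + 171)*189 = (1 - ⅓ + 171)*189 = (515/3)*189 = 32445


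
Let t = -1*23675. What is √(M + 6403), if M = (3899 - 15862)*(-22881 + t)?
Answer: √556955831 ≈ 23600.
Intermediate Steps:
t = -23675
M = 556949428 (M = (3899 - 15862)*(-22881 - 23675) = -11963*(-46556) = 556949428)
√(M + 6403) = √(556949428 + 6403) = √556955831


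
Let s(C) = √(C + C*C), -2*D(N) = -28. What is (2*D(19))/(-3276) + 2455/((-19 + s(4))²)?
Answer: 109320254/13604877 + 186580*√5/116281 ≈ 11.623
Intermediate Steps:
D(N) = 14 (D(N) = -½*(-28) = 14)
s(C) = √(C + C²)
(2*D(19))/(-3276) + 2455/((-19 + s(4))²) = (2*14)/(-3276) + 2455/((-19 + √(4*(1 + 4)))²) = 28*(-1/3276) + 2455/((-19 + √(4*5))²) = -1/117 + 2455/((-19 + √20)²) = -1/117 + 2455/((-19 + 2*√5)²) = -1/117 + 2455/(-19 + 2*√5)²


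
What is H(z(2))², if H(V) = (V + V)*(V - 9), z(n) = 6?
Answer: 1296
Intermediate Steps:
H(V) = 2*V*(-9 + V) (H(V) = (2*V)*(-9 + V) = 2*V*(-9 + V))
H(z(2))² = (2*6*(-9 + 6))² = (2*6*(-3))² = (-36)² = 1296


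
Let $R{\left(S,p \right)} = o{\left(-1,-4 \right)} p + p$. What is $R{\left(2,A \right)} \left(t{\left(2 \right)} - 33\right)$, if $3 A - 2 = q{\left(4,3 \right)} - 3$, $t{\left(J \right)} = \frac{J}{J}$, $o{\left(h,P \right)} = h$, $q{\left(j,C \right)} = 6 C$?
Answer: $0$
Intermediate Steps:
$t{\left(J \right)} = 1$
$A = \frac{17}{3}$ ($A = \frac{2}{3} + \frac{6 \cdot 3 - 3}{3} = \frac{2}{3} + \frac{18 - 3}{3} = \frac{2}{3} + \frac{1}{3} \cdot 15 = \frac{2}{3} + 5 = \frac{17}{3} \approx 5.6667$)
$R{\left(S,p \right)} = 0$ ($R{\left(S,p \right)} = - p + p = 0$)
$R{\left(2,A \right)} \left(t{\left(2 \right)} - 33\right) = 0 \left(1 - 33\right) = 0 \left(-32\right) = 0$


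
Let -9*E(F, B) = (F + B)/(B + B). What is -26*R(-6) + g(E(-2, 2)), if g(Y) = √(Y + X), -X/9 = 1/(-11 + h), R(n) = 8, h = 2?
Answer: -207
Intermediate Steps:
E(F, B) = -(B + F)/(18*B) (E(F, B) = -(F + B)/(9*(B + B)) = -(B + F)/(9*(2*B)) = -(B + F)*1/(2*B)/9 = -(B + F)/(18*B))
X = 1 (X = -9/(-11 + 2) = -9/(-9) = -9*(-⅑) = 1)
g(Y) = √(1 + Y) (g(Y) = √(Y + 1) = √(1 + Y))
-26*R(-6) + g(E(-2, 2)) = -26*8 + √(1 + (1/18)*(-1*2 - 1*(-2))/2) = -208 + √(1 + (1/18)*(½)*(-2 + 2)) = -208 + √(1 + (1/18)*(½)*0) = -208 + √(1 + 0) = -208 + √1 = -208 + 1 = -207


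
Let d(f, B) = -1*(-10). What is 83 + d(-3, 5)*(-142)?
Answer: -1337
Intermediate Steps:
d(f, B) = 10
83 + d(-3, 5)*(-142) = 83 + 10*(-142) = 83 - 1420 = -1337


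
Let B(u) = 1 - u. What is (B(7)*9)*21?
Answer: -1134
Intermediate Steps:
(B(7)*9)*21 = ((1 - 1*7)*9)*21 = ((1 - 7)*9)*21 = -6*9*21 = -54*21 = -1134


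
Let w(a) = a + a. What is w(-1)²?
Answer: 4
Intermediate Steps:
w(a) = 2*a
w(-1)² = (2*(-1))² = (-2)² = 4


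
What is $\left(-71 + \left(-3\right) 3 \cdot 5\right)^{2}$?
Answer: $13456$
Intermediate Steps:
$\left(-71 + \left(-3\right) 3 \cdot 5\right)^{2} = \left(-71 - 45\right)^{2} = \left(-116\right)^{2} = 13456$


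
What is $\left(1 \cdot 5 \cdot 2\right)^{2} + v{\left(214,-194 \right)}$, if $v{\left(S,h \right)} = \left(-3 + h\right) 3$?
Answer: $-491$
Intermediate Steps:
$v{\left(S,h \right)} = -9 + 3 h$
$\left(1 \cdot 5 \cdot 2\right)^{2} + v{\left(214,-194 \right)} = \left(1 \cdot 5 \cdot 2\right)^{2} + \left(-9 + 3 \left(-194\right)\right) = \left(5 \cdot 2\right)^{2} - 591 = 10^{2} - 591 = 100 - 591 = -491$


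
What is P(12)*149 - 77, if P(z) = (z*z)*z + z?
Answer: 259183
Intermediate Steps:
P(z) = z + z³ (P(z) = z²*z + z = z³ + z = z + z³)
P(12)*149 - 77 = (12 + 12³)*149 - 77 = (12 + 1728)*149 - 77 = 1740*149 - 77 = 259260 - 77 = 259183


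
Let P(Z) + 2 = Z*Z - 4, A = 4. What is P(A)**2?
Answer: 100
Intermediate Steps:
P(Z) = -6 + Z**2 (P(Z) = -2 + (Z*Z - 4) = -2 + (Z**2 - 4) = -2 + (-4 + Z**2) = -6 + Z**2)
P(A)**2 = (-6 + 4**2)**2 = (-6 + 16)**2 = 10**2 = 100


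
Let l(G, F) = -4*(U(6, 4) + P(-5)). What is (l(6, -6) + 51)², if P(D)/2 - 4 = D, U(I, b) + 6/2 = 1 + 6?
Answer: 1849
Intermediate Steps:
U(I, b) = 4 (U(I, b) = -3 + (1 + 6) = -3 + 7 = 4)
P(D) = 8 + 2*D
l(G, F) = -8 (l(G, F) = -4*(4 + (8 + 2*(-5))) = -4*(4 + (8 - 10)) = -4*(4 - 2) = -4*2 = -8)
(l(6, -6) + 51)² = (-8 + 51)² = 43² = 1849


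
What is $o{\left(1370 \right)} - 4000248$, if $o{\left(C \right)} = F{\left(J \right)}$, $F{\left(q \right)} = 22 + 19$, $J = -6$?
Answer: $-4000207$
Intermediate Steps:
$F{\left(q \right)} = 41$
$o{\left(C \right)} = 41$
$o{\left(1370 \right)} - 4000248 = 41 - 4000248 = -4000207$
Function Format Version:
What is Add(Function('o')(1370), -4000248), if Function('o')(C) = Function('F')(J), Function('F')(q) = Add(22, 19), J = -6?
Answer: -4000207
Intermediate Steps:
Function('F')(q) = 41
Function('o')(C) = 41
Add(Function('o')(1370), -4000248) = Add(41, -4000248) = -4000207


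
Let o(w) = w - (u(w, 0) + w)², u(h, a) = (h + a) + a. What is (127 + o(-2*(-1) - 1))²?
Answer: 15376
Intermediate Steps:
u(h, a) = h + 2*a (u(h, a) = (a + h) + a = h + 2*a)
o(w) = w - 4*w² (o(w) = w - ((w + 2*0) + w)² = w - ((w + 0) + w)² = w - (w + w)² = w - (2*w)² = w - 4*w²)
(127 + o(-2*(-1) - 1))² = (127 + (-2*(-1) - 1)*(1 - 4*(-2*(-1) - 1)))² = (127 + (2 - 1)*(1 - 4*(2 - 1)))² = (127 + 1*(1 - 4*1))² = (127 + 1*(1 - 4))² = (127 + 1*(-3))² = (127 - 3)² = 124² = 15376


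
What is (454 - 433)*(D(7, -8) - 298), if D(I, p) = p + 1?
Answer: -6405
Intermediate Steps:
D(I, p) = 1 + p
(454 - 433)*(D(7, -8) - 298) = (454 - 433)*((1 - 8) - 298) = 21*(-7 - 298) = 21*(-305) = -6405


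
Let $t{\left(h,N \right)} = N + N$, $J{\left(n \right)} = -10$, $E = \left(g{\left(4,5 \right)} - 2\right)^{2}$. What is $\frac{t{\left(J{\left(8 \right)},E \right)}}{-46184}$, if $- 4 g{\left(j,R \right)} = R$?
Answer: $- \frac{169}{369472} \approx -0.00045741$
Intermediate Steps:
$g{\left(j,R \right)} = - \frac{R}{4}$
$E = \frac{169}{16}$ ($E = \left(\left(- \frac{1}{4}\right) 5 - 2\right)^{2} = \left(- \frac{5}{4} - 2\right)^{2} = \left(- \frac{13}{4}\right)^{2} = \frac{169}{16} \approx 10.563$)
$t{\left(h,N \right)} = 2 N$
$\frac{t{\left(J{\left(8 \right)},E \right)}}{-46184} = \frac{2 \cdot \frac{169}{16}}{-46184} = \frac{169}{8} \left(- \frac{1}{46184}\right) = - \frac{169}{369472}$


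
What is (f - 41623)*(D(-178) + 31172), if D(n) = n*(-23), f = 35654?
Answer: -210502754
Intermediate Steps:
D(n) = -23*n
(f - 41623)*(D(-178) + 31172) = (35654 - 41623)*(-23*(-178) + 31172) = -5969*(4094 + 31172) = -5969*35266 = -210502754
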